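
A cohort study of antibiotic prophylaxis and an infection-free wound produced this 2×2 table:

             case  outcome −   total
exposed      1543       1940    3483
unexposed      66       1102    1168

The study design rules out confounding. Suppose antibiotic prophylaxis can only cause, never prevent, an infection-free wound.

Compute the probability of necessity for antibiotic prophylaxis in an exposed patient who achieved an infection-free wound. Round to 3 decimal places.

PN ≈ 0.872

p₁ = P(outcome | exposed) = 1543/3483 = 0.44301
p₀ = P(outcome | unexposed) = 66/1168 = 0.056507
Under exogeneity and monotonicity, PN = (p₁ − p₀) / p₁.
PN = (0.44301 − 0.056507) / 0.44301 = 0.3865 / 0.44301 ≈ 0.8724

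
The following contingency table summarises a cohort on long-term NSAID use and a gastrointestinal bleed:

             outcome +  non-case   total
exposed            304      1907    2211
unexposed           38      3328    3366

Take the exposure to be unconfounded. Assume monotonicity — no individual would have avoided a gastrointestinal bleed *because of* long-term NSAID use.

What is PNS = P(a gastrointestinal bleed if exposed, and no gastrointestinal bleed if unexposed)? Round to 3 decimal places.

p₁ = P(outcome | exposed) = 304/2211 = 0.13749
p₀ = P(outcome | unexposed) = 38/3366 = 0.011289
Under exogeneity and monotonicity, PNS = p₁ − p₀.
PNS = 0.13749 − 0.011289 = 0.1262

PNS ≈ 0.126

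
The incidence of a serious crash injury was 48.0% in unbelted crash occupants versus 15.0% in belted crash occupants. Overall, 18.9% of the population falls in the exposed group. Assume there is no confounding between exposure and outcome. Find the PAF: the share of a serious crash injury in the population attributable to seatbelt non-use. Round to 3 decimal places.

p₁ = 0.48, p₀ = 0.15.
Overall risk P(Y=1) = π·p₁ + (1−π)·p₀ = 0.189×0.48 + 0.811×0.15 = 0.21237.
Under exogeneity, PAF = [P(Y=1) − p₀] / P(Y=1).
PAF = (0.21237 − 0.15) / 0.21237 ≈ 0.2937

PAF ≈ 0.294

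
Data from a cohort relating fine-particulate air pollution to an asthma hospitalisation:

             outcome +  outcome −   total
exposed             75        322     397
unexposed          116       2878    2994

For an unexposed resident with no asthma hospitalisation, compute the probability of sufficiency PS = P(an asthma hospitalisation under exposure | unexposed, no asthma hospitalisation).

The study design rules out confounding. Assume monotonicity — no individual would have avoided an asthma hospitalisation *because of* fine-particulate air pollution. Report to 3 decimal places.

p₁ = P(outcome | exposed) = 75/397 = 0.18892
p₀ = P(outcome | unexposed) = 116/2994 = 0.038744
Under exogeneity and monotonicity, PS = (p₁ − p₀) / (1 − p₀).
PS = (0.18892 − 0.038744) / (1 − 0.038744) = 0.15017 / 0.96126 ≈ 0.1562

PS ≈ 0.156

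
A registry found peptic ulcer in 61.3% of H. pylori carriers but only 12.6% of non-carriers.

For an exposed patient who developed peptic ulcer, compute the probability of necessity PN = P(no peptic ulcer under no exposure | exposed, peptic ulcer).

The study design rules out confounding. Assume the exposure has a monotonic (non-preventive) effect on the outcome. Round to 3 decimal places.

p₁ = 0.613, p₀ = 0.126.
Under exogeneity and monotonicity, PN = (p₁ − p₀) / p₁.
PN = (0.613 − 0.126) / 0.613 = 0.487 / 0.613 ≈ 0.7945

PN ≈ 0.794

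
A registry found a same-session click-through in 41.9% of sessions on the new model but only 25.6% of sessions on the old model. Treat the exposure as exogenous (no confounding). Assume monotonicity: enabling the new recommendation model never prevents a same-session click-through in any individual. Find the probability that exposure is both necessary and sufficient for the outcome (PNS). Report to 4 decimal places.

p₁ = 0.419, p₀ = 0.256.
Under exogeneity and monotonicity, PNS = p₁ − p₀.
PNS = 0.419 − 0.256 = 0.163

PNS ≈ 0.1630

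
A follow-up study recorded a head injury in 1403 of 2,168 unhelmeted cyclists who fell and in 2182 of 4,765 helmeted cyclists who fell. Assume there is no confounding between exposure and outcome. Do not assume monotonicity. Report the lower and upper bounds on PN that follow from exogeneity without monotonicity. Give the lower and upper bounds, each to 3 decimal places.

0.292 ≤ PN ≤ 0.838

p₁ = P(outcome | exposed) = 1403/2168 = 0.64714
p₀ = P(outcome | unexposed) = 2182/4765 = 0.45792
Under exogeneity alone the bounds on PN are max{0,(p₁−p₀)/p₁} ≤ PN ≤ min{1,(1−p₀)/p₁}.
  lower = (p₁ − p₀)/p₁ = 0.18922 / 0.64714 ≈ 0.2924
  upper = min{1, (1 − p₀)/p₁} = 0.54208 / 0.64714 ≈ 0.8377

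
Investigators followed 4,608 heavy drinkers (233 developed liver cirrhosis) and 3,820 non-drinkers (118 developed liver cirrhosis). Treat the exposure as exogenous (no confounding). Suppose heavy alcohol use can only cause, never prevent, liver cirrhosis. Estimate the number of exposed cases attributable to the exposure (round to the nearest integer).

p₁ = P(outcome | exposed) = 233/4608 = 0.050564
p₀ = P(outcome | unexposed) = 118/3820 = 0.03089
PN = (p₁ − p₀)/p₁ = (0.050564 − 0.03089) / 0.050564 ≈ 0.38909.
Attributable cases ≈ PN × (exposed cases) = 0.38909 × 233 ≈ 90.66.

about 91 cases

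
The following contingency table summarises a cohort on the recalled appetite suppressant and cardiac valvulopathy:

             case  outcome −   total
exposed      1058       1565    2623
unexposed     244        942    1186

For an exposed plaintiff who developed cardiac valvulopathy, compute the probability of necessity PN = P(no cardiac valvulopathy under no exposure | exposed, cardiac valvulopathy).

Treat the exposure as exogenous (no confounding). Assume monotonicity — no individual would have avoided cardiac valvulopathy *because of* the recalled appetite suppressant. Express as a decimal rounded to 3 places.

p₁ = P(outcome | exposed) = 1058/2623 = 0.40335
p₀ = P(outcome | unexposed) = 244/1186 = 0.20573
Under exogeneity and monotonicity, PN = (p₁ − p₀)/p₁.
PN = (0.40335 − 0.20573) / 0.40335 ≈ 0.4899

PN ≈ 0.490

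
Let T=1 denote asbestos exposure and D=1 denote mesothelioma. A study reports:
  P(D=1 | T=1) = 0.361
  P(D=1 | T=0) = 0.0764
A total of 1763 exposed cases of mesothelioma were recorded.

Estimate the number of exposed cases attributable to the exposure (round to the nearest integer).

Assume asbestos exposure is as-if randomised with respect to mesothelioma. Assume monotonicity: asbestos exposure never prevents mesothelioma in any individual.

Let p₁ = 0.361, p₀ = 0.0764.
PN = (p₁ − p₀)/p₁ = (0.361 − 0.0764) / 0.361 ≈ 0.78837.
Attributable cases ≈ PN × (exposed cases) = 0.78837 × 1763 ≈ 1389.89.

about 1390 cases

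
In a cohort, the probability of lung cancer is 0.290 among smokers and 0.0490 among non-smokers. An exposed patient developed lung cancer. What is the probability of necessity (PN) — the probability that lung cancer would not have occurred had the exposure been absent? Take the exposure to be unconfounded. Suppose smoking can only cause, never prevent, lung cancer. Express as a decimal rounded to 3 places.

Let p₁ = 0.29, p₀ = 0.049.
Under exogeneity and monotonicity, PN = (p₁ − p₀) / p₁.
PN = (0.29 − 0.049) / 0.29 = 0.241 / 0.29 ≈ 0.8310

PN ≈ 0.831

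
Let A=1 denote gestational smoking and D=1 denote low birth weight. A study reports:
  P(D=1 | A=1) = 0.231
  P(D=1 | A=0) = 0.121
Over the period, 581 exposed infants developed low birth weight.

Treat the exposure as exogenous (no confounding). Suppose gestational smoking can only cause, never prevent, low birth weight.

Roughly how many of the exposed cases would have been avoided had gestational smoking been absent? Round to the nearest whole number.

about 277 cases

Let p₁ = 0.231, p₀ = 0.121.
PN = (p₁ − p₀)/p₁ = (0.231 − 0.121) / 0.231 ≈ 0.47619.
Attributable cases ≈ PN × (exposed cases) = 0.47619 × 581 ≈ 276.67.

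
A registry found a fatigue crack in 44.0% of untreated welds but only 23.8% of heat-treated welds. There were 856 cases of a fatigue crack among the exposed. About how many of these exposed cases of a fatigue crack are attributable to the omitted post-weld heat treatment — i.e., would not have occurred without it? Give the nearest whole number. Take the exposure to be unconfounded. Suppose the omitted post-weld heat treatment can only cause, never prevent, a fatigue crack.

p₁ = 0.44, p₀ = 0.238.
PN = (p₁ − p₀)/p₁ = (0.44 − 0.238) / 0.44 ≈ 0.45909.
Attributable cases ≈ PN × (exposed cases) = 0.45909 × 856 ≈ 392.98.

about 393 cases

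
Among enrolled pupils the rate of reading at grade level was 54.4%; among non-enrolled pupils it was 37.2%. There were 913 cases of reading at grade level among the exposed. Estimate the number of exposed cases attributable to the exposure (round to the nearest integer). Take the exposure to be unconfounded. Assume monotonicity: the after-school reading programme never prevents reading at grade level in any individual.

about 289 cases

p₁ = 0.544, p₀ = 0.372.
PN = (p₁ − p₀)/p₁ = (0.544 − 0.372) / 0.544 ≈ 0.31618.
Attributable cases ≈ PN × (exposed cases) = 0.31618 × 913 ≈ 288.67.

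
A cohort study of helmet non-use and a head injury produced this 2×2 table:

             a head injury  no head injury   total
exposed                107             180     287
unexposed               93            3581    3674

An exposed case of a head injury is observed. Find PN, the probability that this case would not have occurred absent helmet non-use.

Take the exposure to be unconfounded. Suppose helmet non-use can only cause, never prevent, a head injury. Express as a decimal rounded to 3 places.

p₁ = P(outcome | exposed) = 107/287 = 0.37282
p₀ = P(outcome | unexposed) = 93/3674 = 0.025313
Under exogeneity and monotonicity, PN = (p₁ − p₀) / p₁.
PN = (0.37282 − 0.025313) / 0.37282 = 0.34751 / 0.37282 ≈ 0.9321

PN ≈ 0.932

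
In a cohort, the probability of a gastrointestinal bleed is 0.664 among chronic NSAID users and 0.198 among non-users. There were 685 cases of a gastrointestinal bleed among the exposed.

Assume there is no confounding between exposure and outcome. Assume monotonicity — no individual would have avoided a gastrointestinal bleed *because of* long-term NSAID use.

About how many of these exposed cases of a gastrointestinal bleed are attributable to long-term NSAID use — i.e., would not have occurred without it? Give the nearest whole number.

about 481 cases

Let p₁ = 0.664, p₀ = 0.198.
PN = (p₁ − p₀)/p₁ = (0.664 − 0.198) / 0.664 ≈ 0.70181.
Attributable cases ≈ PN × (exposed cases) = 0.70181 × 685 ≈ 480.74.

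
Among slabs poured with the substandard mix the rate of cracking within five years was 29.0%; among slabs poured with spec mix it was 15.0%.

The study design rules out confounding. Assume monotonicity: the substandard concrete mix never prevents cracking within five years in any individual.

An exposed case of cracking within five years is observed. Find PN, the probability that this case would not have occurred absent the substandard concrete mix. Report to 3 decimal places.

PN ≈ 0.483

p₁ = 0.29, p₀ = 0.15.
Under exogeneity and monotonicity, PN = (p₁ − p₀) / p₁.
PN = (0.29 − 0.15) / 0.29 = 0.14 / 0.29 ≈ 0.4828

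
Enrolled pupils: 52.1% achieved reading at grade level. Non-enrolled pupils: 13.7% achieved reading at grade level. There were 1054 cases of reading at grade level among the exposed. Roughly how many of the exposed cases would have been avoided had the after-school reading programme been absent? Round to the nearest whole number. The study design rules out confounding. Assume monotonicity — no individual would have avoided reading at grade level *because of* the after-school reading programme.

p₁ = 0.521, p₀ = 0.137.
PN = (p₁ − p₀)/p₁ = (0.521 − 0.137) / 0.521 ≈ 0.73704.
Attributable cases ≈ PN × (exposed cases) = 0.73704 × 1054 ≈ 776.84.

about 777 cases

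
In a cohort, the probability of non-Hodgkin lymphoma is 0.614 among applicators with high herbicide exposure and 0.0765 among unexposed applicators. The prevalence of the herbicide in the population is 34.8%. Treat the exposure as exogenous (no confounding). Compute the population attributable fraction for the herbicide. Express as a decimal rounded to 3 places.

PAF ≈ 0.710

Let p₁ = 0.614, p₀ = 0.0765.
Overall risk P(Y=1) = π·p₁ + (1−π)·p₀ = 0.348×0.614 + 0.652×0.0765 = 0.26355.
Under exogeneity, PAF = [P(Y=1) − p₀] / P(Y=1).
PAF = (0.26355 − 0.0765) / 0.26355 ≈ 0.7097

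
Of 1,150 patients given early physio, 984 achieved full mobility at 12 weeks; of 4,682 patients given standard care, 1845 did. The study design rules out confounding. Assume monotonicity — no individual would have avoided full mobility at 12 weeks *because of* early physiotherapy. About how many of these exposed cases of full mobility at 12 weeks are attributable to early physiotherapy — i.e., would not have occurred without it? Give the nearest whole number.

about 531 cases

p₁ = P(outcome | exposed) = 984/1150 = 0.85565
p₀ = P(outcome | unexposed) = 1845/4682 = 0.39406
PN = (p₁ − p₀)/p₁ = (0.85565 − 0.39406) / 0.85565 ≈ 0.53946.
Attributable cases ≈ PN × (exposed cases) = 0.53946 × 984 ≈ 530.83.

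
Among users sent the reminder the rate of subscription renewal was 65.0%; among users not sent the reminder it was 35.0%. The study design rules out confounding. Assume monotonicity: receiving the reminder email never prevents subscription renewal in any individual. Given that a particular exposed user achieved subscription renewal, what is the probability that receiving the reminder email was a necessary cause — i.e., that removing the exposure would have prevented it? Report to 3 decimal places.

PN ≈ 0.462

p₁ = 0.65, p₀ = 0.35.
Under exogeneity and monotonicity, PN = (p₁ − p₀) / p₁.
PN = (0.65 − 0.35) / 0.65 = 0.3 / 0.65 ≈ 0.4615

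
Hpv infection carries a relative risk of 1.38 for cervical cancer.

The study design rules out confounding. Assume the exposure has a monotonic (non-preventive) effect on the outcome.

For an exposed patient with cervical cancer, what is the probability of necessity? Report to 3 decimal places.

Under exogeneity and monotonicity, PN = (RR − 1) / RR = 1 − 1/RR.
PN = (1.38 − 1) / 1.38 = 0.38 / 1.38 ≈ 0.2754

PN ≈ 0.275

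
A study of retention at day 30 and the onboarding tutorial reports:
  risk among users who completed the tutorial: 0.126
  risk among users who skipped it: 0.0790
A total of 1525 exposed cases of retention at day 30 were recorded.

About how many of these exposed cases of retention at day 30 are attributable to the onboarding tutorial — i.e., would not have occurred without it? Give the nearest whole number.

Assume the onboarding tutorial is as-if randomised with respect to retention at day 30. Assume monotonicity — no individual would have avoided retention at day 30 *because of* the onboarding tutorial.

about 569 cases

Let p₁ = 0.126, p₀ = 0.079.
PN = (p₁ − p₀)/p₁ = (0.126 − 0.079) / 0.126 ≈ 0.37302.
Attributable cases ≈ PN × (exposed cases) = 0.37302 × 1525 ≈ 568.85.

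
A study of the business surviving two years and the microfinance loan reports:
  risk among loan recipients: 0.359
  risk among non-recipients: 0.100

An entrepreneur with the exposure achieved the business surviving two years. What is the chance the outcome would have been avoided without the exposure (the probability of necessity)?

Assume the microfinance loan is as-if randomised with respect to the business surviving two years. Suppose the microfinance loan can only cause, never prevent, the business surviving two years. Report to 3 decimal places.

PN ≈ 0.721

Let p₁ = 0.359, p₀ = 0.1.
Under exogeneity and monotonicity, PN = (p₁ − p₀) / p₁.
PN = (0.359 − 0.1) / 0.359 = 0.259 / 0.359 ≈ 0.7214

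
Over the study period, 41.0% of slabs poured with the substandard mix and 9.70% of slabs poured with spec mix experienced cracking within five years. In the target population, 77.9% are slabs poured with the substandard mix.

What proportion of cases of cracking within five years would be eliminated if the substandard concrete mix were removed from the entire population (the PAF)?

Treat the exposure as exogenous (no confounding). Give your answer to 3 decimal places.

p₁ = 0.41, p₀ = 0.097.
Overall risk P(Y=1) = π·p₁ + (1−π)·p₀ = 0.779×0.41 + 0.221×0.097 = 0.34083.
Under exogeneity, PAF = [P(Y=1) − p₀] / P(Y=1).
PAF = (0.34083 − 0.097) / 0.34083 ≈ 0.7154

PAF ≈ 0.715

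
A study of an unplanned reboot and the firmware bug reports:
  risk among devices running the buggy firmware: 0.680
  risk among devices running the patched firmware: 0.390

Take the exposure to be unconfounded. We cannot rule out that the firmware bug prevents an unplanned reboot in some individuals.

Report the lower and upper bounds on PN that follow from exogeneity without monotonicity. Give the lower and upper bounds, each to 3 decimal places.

Let p₁ = 0.68, p₀ = 0.39.
Under exogeneity alone the bounds on PN are max{0,(p₁−p₀)/p₁} ≤ PN ≤ min{1,(1−p₀)/p₁}.
  lower = (p₁ − p₀)/p₁ = 0.29 / 0.68 ≈ 0.4265
  upper = min{1, (1 − p₀)/p₁} = 0.61 / 0.68 ≈ 0.8971

0.426 ≤ PN ≤ 0.897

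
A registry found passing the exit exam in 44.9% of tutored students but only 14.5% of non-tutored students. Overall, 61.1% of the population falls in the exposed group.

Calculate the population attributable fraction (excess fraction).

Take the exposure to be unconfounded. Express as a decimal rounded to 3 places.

p₁ = 0.449, p₀ = 0.145.
Overall risk P(Y=1) = π·p₁ + (1−π)·p₀ = 0.611×0.449 + 0.389×0.145 = 0.33074.
Under exogeneity, PAF = [P(Y=1) − p₀] / P(Y=1).
PAF = (0.33074 − 0.145) / 0.33074 ≈ 0.5616

PAF ≈ 0.562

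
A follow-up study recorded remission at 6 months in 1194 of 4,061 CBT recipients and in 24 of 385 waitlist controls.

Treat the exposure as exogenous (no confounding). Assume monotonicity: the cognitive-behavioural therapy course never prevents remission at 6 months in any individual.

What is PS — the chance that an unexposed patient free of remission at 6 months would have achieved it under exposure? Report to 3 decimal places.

PS ≈ 0.247

p₁ = P(outcome | exposed) = 1194/4061 = 0.29402
p₀ = P(outcome | unexposed) = 24/385 = 0.062338
Under exogeneity and monotonicity, PS = (p₁ − p₀) / (1 − p₀).
PS = (0.29402 − 0.062338) / (1 − 0.062338) = 0.23168 / 0.93766 ≈ 0.2471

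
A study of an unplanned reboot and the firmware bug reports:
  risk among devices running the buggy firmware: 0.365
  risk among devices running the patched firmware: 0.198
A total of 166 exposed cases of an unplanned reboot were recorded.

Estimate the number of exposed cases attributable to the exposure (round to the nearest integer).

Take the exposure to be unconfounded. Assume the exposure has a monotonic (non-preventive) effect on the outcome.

about 76 cases

Let p₁ = 0.365, p₀ = 0.198.
PN = (p₁ − p₀)/p₁ = (0.365 − 0.198) / 0.365 ≈ 0.45753.
Attributable cases ≈ PN × (exposed cases) = 0.45753 × 166 ≈ 75.95.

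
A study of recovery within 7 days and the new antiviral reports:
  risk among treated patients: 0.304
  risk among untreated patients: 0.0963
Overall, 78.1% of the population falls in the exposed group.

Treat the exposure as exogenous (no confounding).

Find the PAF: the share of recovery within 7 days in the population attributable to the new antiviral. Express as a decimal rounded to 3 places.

Let p₁ = 0.304, p₀ = 0.0963.
Overall risk P(Y=1) = π·p₁ + (1−π)·p₀ = 0.781×0.304 + 0.219×0.0963 = 0.25851.
Under exogeneity, PAF = [P(Y=1) − p₀] / P(Y=1).
PAF = (0.25851 − 0.0963) / 0.25851 ≈ 0.6275

PAF ≈ 0.627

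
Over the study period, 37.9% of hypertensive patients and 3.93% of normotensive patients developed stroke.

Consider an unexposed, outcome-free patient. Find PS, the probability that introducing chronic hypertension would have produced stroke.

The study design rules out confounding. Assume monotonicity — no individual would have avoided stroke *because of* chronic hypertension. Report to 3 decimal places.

p₁ = 0.379, p₀ = 0.0393.
Under exogeneity and monotonicity, PS = (p₁ − p₀) / (1 − p₀).
PS = (0.379 − 0.0393) / (1 − 0.0393) = 0.3397 / 0.9607 ≈ 0.3536

PS ≈ 0.354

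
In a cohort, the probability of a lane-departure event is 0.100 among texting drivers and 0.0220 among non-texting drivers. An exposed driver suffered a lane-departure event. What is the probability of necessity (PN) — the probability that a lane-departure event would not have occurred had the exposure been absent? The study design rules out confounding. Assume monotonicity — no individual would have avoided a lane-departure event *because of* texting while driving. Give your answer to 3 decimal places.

PN ≈ 0.780

Let p₁ = 0.1, p₀ = 0.022.
Under exogeneity and monotonicity, PN = (p₁ − p₀) / p₁.
PN = (0.1 − 0.022) / 0.1 = 0.078 / 0.1 ≈ 0.7800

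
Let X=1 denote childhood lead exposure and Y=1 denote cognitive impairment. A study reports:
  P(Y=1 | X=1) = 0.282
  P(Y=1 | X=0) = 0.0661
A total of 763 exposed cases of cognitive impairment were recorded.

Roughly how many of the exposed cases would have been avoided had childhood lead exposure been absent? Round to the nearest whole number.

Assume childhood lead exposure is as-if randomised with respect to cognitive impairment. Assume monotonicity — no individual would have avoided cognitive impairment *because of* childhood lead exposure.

Let p₁ = 0.282, p₀ = 0.0661.
PN = (p₁ − p₀)/p₁ = (0.282 − 0.0661) / 0.282 ≈ 0.76560.
Attributable cases ≈ PN × (exposed cases) = 0.76560 × 763 ≈ 584.15.

about 584 cases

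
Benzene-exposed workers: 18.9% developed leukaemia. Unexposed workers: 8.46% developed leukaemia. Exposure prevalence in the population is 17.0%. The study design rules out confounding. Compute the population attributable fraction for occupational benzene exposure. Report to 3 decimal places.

p₁ = 0.189, p₀ = 0.0846.
Overall risk P(Y=1) = π·p₁ + (1−π)·p₀ = 0.17×0.189 + 0.83×0.0846 = 0.10235.
Under exogeneity, PAF = [P(Y=1) − p₀] / P(Y=1).
PAF = (0.10235 − 0.0846) / 0.10235 ≈ 0.1734

PAF ≈ 0.173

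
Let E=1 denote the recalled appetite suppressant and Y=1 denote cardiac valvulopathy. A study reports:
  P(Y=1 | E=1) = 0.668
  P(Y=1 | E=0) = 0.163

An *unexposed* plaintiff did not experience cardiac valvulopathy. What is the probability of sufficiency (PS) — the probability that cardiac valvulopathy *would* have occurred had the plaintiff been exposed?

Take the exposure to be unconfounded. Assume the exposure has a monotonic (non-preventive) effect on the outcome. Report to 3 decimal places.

PS ≈ 0.603

Let p₁ = 0.668, p₀ = 0.163.
Under exogeneity and monotonicity, PS = (p₁ − p₀) / (1 − p₀).
PS = (0.668 − 0.163) / (1 − 0.163) = 0.505 / 0.837 ≈ 0.6033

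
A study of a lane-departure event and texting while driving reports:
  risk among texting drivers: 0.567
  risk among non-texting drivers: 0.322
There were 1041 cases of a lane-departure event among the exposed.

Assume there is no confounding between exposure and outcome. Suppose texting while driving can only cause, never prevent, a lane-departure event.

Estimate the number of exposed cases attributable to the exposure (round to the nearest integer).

Let p₁ = 0.567, p₀ = 0.322.
PN = (p₁ − p₀)/p₁ = (0.567 − 0.322) / 0.567 ≈ 0.43210.
Attributable cases ≈ PN × (exposed cases) = 0.43210 × 1041 ≈ 449.81.

about 450 cases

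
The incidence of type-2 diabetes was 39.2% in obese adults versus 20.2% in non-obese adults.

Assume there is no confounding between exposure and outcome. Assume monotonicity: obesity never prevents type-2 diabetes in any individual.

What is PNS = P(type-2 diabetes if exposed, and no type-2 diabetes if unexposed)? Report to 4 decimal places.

PNS ≈ 0.1900

p₁ = 0.392, p₀ = 0.202.
Under exogeneity and monotonicity, PNS = p₁ − p₀.
PNS = 0.392 − 0.202 = 0.19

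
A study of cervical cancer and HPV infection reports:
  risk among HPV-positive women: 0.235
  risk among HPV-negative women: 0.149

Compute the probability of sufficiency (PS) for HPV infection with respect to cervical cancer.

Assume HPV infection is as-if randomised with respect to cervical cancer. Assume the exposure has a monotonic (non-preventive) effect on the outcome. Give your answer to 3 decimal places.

Let p₁ = 0.235, p₀ = 0.149.
Under exogeneity and monotonicity, PS = (p₁ − p₀) / (1 − p₀).
PS = (0.235 − 0.149) / (1 − 0.149) = 0.086 / 0.851 ≈ 0.1011

PS ≈ 0.101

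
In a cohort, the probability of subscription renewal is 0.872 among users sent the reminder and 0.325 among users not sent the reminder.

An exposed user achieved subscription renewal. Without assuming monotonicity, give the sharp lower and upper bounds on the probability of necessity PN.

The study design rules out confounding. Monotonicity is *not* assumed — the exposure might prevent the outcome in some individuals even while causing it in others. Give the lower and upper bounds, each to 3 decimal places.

Let p₁ = 0.872, p₀ = 0.325.
Under exogeneity alone the bounds on PN are max{0,(p₁−p₀)/p₁} ≤ PN ≤ min{1,(1−p₀)/p₁}.
  lower = (p₁ − p₀)/p₁ = 0.547 / 0.872 ≈ 0.6273
  upper = min{1, (1 − p₀)/p₁} = 0.675 / 0.872 ≈ 0.7741

0.627 ≤ PN ≤ 0.774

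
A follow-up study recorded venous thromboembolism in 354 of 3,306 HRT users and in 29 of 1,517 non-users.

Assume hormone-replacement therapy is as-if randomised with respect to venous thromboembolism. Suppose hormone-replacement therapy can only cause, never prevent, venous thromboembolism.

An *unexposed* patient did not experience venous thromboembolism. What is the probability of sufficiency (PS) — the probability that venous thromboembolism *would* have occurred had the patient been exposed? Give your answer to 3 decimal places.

PS ≈ 0.090

p₁ = P(outcome | exposed) = 354/3306 = 0.10708
p₀ = P(outcome | unexposed) = 29/1517 = 0.019117
Under exogeneity and monotonicity, PS = (p₁ − p₀) / (1 − p₀).
PS = (0.10708 − 0.019117) / (1 − 0.019117) = 0.087961 / 0.98088 ≈ 0.0897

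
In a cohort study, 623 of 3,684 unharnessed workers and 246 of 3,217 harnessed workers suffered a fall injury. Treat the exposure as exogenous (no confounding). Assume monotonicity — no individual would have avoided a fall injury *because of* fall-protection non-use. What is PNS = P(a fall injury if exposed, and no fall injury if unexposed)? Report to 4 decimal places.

PNS ≈ 0.0926

p₁ = P(outcome | exposed) = 623/3684 = 0.16911
p₀ = P(outcome | unexposed) = 246/3217 = 0.076469
Under exogeneity and monotonicity, PNS = p₁ − p₀.
PNS = 0.16911 − 0.076469 = 0.092641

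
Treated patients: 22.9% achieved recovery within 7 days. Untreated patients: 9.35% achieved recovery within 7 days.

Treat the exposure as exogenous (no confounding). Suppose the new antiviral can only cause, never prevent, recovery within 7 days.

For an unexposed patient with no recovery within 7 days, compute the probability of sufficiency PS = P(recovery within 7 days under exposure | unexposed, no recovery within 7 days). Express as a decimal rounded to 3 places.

PS ≈ 0.149

p₁ = 0.229, p₀ = 0.0935.
Under exogeneity and monotonicity, PS = (p₁ − p₀) / (1 − p₀).
PS = (0.229 − 0.0935) / (1 − 0.0935) = 0.1355 / 0.9065 ≈ 0.1495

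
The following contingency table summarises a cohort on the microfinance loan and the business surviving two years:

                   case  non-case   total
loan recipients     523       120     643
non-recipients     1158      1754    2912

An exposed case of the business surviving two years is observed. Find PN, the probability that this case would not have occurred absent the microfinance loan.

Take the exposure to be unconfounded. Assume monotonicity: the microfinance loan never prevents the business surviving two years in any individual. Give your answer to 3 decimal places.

PN ≈ 0.511

p₁ = P(outcome | exposed) = 523/643 = 0.81337
p₀ = P(outcome | unexposed) = 1158/2912 = 0.39766
Under exogeneity and monotonicity, PN = (p₁ − p₀)/p₁.
PN = (0.81337 − 0.39766) / 0.81337 ≈ 0.5111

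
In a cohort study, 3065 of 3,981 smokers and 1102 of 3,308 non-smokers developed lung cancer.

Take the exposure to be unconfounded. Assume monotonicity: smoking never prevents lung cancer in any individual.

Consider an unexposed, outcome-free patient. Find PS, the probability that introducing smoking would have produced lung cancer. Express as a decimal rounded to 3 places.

PS ≈ 0.655

p₁ = P(outcome | exposed) = 3065/3981 = 0.76991
p₀ = P(outcome | unexposed) = 1102/3308 = 0.33313
Under exogeneity and monotonicity, PS = (p₁ − p₀) / (1 − p₀).
PS = (0.76991 − 0.33313) / (1 − 0.33313) = 0.43678 / 0.66687 ≈ 0.6550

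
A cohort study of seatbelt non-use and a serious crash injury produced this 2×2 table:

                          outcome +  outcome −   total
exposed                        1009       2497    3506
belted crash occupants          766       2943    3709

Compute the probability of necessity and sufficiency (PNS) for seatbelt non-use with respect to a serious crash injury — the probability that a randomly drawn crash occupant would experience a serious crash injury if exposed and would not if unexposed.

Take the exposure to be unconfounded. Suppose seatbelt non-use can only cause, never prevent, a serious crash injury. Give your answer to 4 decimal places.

PNS ≈ 0.0813

p₁ = P(outcome | exposed) = 1009/3506 = 0.28779
p₀ = P(outcome | unexposed) = 766/3709 = 0.20652
Under exogeneity and monotonicity, PNS = p₁ − p₀.
PNS = 0.28779 − 0.20652 = 0.081268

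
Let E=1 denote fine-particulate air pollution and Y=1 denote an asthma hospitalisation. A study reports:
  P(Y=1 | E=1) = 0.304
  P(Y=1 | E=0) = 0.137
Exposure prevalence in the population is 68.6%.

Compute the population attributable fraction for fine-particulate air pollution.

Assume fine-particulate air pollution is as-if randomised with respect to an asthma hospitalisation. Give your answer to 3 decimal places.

PAF ≈ 0.455

Let p₁ = 0.304, p₀ = 0.137.
Overall risk P(Y=1) = π·p₁ + (1−π)·p₀ = 0.686×0.304 + 0.314×0.137 = 0.25156.
Under exogeneity, PAF = [P(Y=1) − p₀] / P(Y=1).
PAF = (0.25156 − 0.137) / 0.25156 ≈ 0.4554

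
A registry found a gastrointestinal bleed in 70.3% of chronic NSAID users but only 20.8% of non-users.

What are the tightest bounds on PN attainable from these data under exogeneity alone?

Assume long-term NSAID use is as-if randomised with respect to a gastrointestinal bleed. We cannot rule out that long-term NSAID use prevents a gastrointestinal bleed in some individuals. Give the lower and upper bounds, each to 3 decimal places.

p₁ = 0.703, p₀ = 0.208.
Under exogeneity alone the bounds on PN are max{0,(p₁−p₀)/p₁} ≤ PN ≤ min{1,(1−p₀)/p₁}.
  lower = (p₁ − p₀)/p₁ = 0.495 / 0.703 ≈ 0.7041
  upper = min{1, (1 − p₀)/p₁} = 0.792 / 0.703 ≈ 1.1266 → capped at 1

0.704 ≤ PN ≤ 1.000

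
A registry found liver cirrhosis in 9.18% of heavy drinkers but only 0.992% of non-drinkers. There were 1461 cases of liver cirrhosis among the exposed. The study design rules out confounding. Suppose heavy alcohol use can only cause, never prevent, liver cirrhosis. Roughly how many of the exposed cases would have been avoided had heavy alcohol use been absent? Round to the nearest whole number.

p₁ = 0.0918, p₀ = 0.00992.
PN = (p₁ − p₀)/p₁ = (0.0918 − 0.00992) / 0.0918 ≈ 0.89194.
Attributable cases ≈ PN × (exposed cases) = 0.89194 × 1461 ≈ 1303.12.

about 1303 cases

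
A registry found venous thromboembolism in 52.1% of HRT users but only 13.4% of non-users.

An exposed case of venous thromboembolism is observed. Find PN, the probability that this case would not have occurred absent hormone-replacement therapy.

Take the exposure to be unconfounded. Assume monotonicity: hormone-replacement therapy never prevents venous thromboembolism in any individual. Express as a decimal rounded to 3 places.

p₁ = 0.521, p₀ = 0.134.
Under exogeneity and monotonicity, PN = (p₁ − p₀) / p₁.
PN = (0.521 − 0.134) / 0.521 = 0.387 / 0.521 ≈ 0.7428

PN ≈ 0.743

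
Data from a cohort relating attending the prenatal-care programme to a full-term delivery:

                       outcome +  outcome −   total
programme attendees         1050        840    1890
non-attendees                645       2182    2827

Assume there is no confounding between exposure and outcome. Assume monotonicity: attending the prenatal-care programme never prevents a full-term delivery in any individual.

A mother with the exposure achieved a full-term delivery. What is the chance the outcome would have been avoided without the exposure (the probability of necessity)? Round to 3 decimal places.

p₁ = P(outcome | exposed) = 1050/1890 = 0.55556
p₀ = P(outcome | unexposed) = 645/2827 = 0.22816
Under exogeneity and monotonicity, PN = (p₁ − p₀) / p₁.
PN = (0.55556 − 0.22816) / 0.55556 = 0.3274 / 0.55556 ≈ 0.5893

PN ≈ 0.589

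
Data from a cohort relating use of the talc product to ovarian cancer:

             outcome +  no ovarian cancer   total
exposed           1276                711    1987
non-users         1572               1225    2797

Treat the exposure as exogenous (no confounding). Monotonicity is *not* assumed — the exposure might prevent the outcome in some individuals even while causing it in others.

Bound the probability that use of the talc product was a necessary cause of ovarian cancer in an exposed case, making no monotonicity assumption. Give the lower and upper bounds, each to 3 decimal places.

0.125 ≤ PN ≤ 0.682

p₁ = P(outcome | exposed) = 1276/1987 = 0.64217
p₀ = P(outcome | unexposed) = 1572/2797 = 0.56203
Under exogeneity alone the bounds on PN are max{0,(p₁−p₀)/p₁} ≤ PN ≤ min{1,(1−p₀)/p₁}.
  lower = (p₁ − p₀)/p₁ = 0.080143 / 0.64217 ≈ 0.1248
  upper = min{1, (1 − p₀)/p₁} = 0.43797 / 0.64217 ≈ 0.6820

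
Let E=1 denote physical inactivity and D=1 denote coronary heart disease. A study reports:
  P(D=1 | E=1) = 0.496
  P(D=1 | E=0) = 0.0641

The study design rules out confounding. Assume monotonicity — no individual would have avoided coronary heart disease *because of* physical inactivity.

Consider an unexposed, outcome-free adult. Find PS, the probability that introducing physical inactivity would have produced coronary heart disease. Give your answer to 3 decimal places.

Let p₁ = 0.496, p₀ = 0.0641.
Under exogeneity and monotonicity, PS = (p₁ − p₀) / (1 − p₀).
PS = (0.496 − 0.0641) / (1 − 0.0641) = 0.4319 / 0.9359 ≈ 0.4615

PS ≈ 0.461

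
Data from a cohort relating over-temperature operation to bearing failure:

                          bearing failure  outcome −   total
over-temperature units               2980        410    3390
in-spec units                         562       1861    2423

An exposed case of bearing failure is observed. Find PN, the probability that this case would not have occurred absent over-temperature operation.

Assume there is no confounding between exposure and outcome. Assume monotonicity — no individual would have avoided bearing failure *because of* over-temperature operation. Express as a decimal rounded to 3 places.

PN ≈ 0.736

p₁ = P(outcome | exposed) = 2980/3390 = 0.87906
p₀ = P(outcome | unexposed) = 562/2423 = 0.23194
Under exogeneity and monotonicity, PN = (p₁ − p₀) / p₁.
PN = (0.87906 − 0.23194) / 0.87906 = 0.64711 / 0.87906 ≈ 0.7361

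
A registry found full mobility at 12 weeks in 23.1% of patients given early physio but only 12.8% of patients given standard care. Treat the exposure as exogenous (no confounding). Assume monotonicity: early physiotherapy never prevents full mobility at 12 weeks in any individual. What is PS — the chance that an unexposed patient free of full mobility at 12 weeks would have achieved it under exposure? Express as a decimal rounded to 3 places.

PS ≈ 0.118

p₁ = 0.231, p₀ = 0.128.
Under exogeneity and monotonicity, PS = (p₁ − p₀) / (1 − p₀).
PS = (0.231 − 0.128) / (1 − 0.128) = 0.103 / 0.872 ≈ 0.1181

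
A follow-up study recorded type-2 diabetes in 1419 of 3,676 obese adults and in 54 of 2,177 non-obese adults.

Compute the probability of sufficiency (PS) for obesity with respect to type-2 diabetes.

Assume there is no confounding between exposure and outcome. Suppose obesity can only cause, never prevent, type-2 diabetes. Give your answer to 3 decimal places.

p₁ = P(outcome | exposed) = 1419/3676 = 0.38602
p₀ = P(outcome | unexposed) = 54/2177 = 0.024805
Under exogeneity and monotonicity, PS = (p₁ − p₀) / (1 − p₀).
PS = (0.38602 − 0.024805) / (1 − 0.024805) = 0.36121 / 0.9752 ≈ 0.3704

PS ≈ 0.370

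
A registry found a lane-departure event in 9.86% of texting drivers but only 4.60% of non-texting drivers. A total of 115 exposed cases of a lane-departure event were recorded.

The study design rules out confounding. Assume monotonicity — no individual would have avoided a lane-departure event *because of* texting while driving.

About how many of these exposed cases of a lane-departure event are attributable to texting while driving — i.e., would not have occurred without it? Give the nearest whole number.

about 61 cases

p₁ = 0.0986, p₀ = 0.046.
PN = (p₁ − p₀)/p₁ = (0.0986 − 0.046) / 0.0986 ≈ 0.53347.
Attributable cases ≈ PN × (exposed cases) = 0.53347 × 115 ≈ 61.35.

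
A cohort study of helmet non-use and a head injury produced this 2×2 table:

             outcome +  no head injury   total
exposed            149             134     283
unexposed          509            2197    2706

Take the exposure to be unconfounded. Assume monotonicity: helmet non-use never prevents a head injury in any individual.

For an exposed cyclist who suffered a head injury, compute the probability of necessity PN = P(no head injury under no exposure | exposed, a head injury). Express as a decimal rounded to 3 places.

p₁ = P(outcome | exposed) = 149/283 = 0.5265
p₀ = P(outcome | unexposed) = 509/2706 = 0.1881
Under exogeneity and monotonicity, PN = (p₁ − p₀)/p₁.
PN = (0.5265 − 0.1881) / 0.5265 ≈ 0.6427

PN ≈ 0.643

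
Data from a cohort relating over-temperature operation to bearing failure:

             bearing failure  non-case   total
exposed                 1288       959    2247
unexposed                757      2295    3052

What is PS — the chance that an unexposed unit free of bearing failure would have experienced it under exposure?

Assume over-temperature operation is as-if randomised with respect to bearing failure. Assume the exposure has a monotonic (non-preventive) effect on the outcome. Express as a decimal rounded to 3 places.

PS ≈ 0.432

p₁ = P(outcome | exposed) = 1288/2247 = 0.57321
p₀ = P(outcome | unexposed) = 757/3052 = 0.24803
Under exogeneity and monotonicity, PS = (p₁ − p₀)/(1 − p₀).
PS = (0.57321 − 0.24803) / 0.75197 ≈ 0.4324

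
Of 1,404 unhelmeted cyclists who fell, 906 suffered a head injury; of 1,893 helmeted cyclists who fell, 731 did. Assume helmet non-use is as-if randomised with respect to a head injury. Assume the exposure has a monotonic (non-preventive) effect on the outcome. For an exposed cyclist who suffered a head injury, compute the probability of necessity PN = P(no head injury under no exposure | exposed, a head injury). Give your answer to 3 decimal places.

p₁ = P(outcome | exposed) = 906/1404 = 0.6453
p₀ = P(outcome | unexposed) = 731/1893 = 0.38616
Under exogeneity and monotonicity, PN = (p₁ − p₀) / p₁.
PN = (0.6453 − 0.38616) / 0.6453 = 0.25914 / 0.6453 ≈ 0.4016

PN ≈ 0.402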